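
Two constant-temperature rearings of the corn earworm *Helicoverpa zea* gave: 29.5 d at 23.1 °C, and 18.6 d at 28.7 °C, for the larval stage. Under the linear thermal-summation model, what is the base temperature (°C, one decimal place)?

Linear rate model ⇒ the product D·(T − T_b) is constant across temperatures.
29.5·(23.1 − T_b) = 18.6·(28.7 − T_b)
T_b = (29.5·23.1 − 18.6·28.7) / (29.5 − 18.6) = 147.63 / 10.9 = 13.544 °C ≈ 13.5 °C.

13.5 °C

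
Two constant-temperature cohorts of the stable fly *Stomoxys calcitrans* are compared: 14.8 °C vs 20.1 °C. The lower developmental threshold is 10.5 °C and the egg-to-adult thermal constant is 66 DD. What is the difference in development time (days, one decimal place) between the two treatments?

At 14.8 °C: 66 / (14.8 − 10.5) = 66 / 4.3 = 15.349 d.
At 20.1 °C: 66 / (20.1 − 10.5) = 66 / 9.6 = 6.875 d.
Difference = |15.349 − 6.875| = 8.474 ≈ 8.5 days.

8.5 days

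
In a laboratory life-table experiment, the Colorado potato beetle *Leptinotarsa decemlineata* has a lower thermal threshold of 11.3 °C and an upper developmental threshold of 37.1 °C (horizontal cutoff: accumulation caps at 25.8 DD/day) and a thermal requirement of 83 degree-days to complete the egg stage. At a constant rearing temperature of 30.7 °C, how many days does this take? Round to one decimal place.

4.3 days

Daily accumulation = 30.7 − 11.3 = 19.4 DD/day.
Duration = 83 / 19.4 = 4.278 ≈ 4.3 days.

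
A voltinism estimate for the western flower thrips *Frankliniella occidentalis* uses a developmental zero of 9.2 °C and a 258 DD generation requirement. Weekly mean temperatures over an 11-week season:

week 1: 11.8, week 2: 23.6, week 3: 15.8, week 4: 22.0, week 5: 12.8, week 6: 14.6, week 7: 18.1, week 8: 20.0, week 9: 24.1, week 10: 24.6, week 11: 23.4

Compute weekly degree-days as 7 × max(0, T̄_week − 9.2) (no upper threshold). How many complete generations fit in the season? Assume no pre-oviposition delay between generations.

Weekly DD (7 × max(0, T̄ − 9.2)): 18.2, 100.8, 46.2, 89.6, 25.2, 37.8, 62.3, 75.6, 104.3, 107.8, 99.4.
Season total = 767.2 DD.
Complete generations = ⌊767.2 / 258⌋ = 2.

2 generations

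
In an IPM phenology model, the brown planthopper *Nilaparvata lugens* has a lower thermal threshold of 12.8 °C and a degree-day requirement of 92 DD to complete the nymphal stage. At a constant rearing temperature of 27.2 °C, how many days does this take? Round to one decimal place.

6.4 days

Daily accumulation = 27.2 − 12.8 = 14.4 DD/day.
Duration = 92 / 14.4 = 6.389 ≈ 6.4 days.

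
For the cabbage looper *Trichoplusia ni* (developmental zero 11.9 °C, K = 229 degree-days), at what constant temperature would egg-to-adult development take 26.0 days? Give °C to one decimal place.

20.7 °C

Required daily accumulation = 229 / 26.0 = 8.808 DD/day.
T = T_base + 8.808 = 11.9 + 8.808 = 20.708 ≈ 20.7 °C.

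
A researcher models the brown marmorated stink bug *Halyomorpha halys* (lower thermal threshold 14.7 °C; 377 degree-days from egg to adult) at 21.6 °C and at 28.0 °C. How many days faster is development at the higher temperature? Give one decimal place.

26.3 days

At 21.6 °C: 377 / (21.6 − 14.7) = 377 / 6.9 = 54.638 d.
At 28.0 °C: 377 / (28.0 − 14.7) = 377 / 13.3 = 28.346 d.
Difference = |54.638 − 28.346| = 26.292 ≈ 26.3 days.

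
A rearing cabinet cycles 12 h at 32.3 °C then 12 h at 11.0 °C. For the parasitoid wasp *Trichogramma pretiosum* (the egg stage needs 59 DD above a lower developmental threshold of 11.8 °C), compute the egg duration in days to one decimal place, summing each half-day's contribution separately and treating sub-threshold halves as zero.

Day half: max(0, 32.3 − 11.8) × 0.5 = 20.5 × 0.5 = 10.25 DD.
Night half: max(0, 11.0 − 11.8) × 0.5 = 0.0 × 0.5 = 0.00 DD.
Per 24 h: 10.25 DD/day.
Duration = 59 / 10.25 = 5.756 ≈ 5.8 days.

5.8 days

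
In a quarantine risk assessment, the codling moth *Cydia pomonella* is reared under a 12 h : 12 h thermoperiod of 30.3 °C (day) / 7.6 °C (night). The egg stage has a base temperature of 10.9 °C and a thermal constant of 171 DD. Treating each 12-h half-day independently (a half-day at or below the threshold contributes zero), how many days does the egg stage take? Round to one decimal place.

Day half: max(0, 30.3 − 10.9) × 0.5 = 19.4 × 0.5 = 9.70 DD.
Night half: max(0, 7.6 − 10.9) × 0.5 = 0.0 × 0.5 = 0.00 DD.
Per 24 h: 9.70 DD/day.
Duration = 171 / 9.70 = 17.629 ≈ 17.6 days.

17.6 days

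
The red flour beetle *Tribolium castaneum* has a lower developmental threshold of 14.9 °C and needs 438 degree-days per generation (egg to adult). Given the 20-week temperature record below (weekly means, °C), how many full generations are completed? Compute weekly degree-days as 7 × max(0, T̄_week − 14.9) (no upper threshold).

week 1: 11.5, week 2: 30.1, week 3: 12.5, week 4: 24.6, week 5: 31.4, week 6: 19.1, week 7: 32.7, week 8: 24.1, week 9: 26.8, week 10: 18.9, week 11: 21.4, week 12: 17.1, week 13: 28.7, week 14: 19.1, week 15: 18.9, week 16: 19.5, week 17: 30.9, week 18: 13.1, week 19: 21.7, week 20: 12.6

Weekly DD (7 × max(0, T̄ − 14.9)): 0.0, 106.4, 0.0, 67.9, 115.5, 29.4, 124.6, 64.4, 83.3, 28.0, 45.5, 15.4, 96.6, 29.4, 28.0, 32.2, 112.0, 0.0, 47.6, 0.0.
Season total = 1026.2 DD.
Complete generations = ⌊1026.2 / 438⌋ = 2.

2 generations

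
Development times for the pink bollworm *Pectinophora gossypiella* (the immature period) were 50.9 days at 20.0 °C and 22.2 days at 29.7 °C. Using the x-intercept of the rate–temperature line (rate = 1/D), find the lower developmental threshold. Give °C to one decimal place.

12.5 °C

Under the model K = D·(T − T_b), so D₁·(T₁ − T_b) = D₂·(T₂ − T_b).
50.9·(20.0 − T_b) = 22.2·(29.7 − T_b)
T_b = (50.9·20.0 − 22.2·29.7) / (50.9 − 22.2) = 358.66 / 28.7 = 12.497 °C ≈ 12.5 °C.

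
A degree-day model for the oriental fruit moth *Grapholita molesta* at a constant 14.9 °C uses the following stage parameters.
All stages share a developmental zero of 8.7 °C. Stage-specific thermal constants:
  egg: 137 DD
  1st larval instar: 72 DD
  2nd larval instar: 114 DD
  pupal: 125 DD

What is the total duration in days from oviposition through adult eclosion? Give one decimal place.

72.3 days

Daily accumulation at 14.9 °C = 14.9 − 8.7 = 6.2 DD/day.
Total K = 137 + 72 + 114 + 125 = 448 DD.
Total duration = 448 / 6.2 = 72.258 ≈ 72.3 days.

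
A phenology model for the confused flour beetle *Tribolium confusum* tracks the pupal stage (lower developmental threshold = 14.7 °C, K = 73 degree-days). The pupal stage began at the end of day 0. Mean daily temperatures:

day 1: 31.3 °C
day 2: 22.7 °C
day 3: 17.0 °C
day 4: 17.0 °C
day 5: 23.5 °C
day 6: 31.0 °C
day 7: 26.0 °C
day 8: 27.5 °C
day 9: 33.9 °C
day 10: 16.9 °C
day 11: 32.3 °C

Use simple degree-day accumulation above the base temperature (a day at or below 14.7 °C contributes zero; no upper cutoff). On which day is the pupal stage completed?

day 8

Daily DD above 14.7 °C: 16.6, 8.0, 2.3, 2.3, 8.8, 16.3, 11.3, 12.8, 19.2, 2.2, 17.6.
Cumulative: 16.6, 24.6, 26.9, 29.2, 38.0, 54.3, 65.6, 78.4, 97.6, 99.8, 117.4.
The total first reaches 73 DD on day 8.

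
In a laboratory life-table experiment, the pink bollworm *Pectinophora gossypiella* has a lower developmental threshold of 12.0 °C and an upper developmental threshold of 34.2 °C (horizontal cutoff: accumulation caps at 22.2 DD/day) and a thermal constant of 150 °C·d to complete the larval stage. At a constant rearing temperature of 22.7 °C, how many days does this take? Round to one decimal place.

Daily accumulation = 22.7 − 12.0 = 10.7 DD/day.
Duration = 150 / 10.7 = 14.019 ≈ 14.0 days.

14.0 days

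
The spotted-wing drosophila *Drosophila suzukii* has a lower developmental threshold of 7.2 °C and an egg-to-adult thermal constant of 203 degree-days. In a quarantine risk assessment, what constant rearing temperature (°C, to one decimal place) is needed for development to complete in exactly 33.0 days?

13.4 °C

Required daily accumulation = 203 / 33.0 = 6.152 DD/day.
T = T_base + 6.152 = 7.2 + 6.152 = 13.352 ≈ 13.4 °C.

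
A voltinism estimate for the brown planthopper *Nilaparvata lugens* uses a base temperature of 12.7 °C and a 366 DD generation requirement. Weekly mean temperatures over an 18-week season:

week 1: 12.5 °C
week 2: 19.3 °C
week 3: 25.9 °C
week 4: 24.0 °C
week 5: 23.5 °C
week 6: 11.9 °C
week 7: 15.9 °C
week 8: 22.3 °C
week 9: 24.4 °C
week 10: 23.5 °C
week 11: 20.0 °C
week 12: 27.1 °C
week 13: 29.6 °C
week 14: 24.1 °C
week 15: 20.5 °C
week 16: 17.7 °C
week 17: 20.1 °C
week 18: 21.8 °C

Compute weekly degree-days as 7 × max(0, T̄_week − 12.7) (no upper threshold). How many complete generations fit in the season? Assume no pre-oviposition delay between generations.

Weekly DD (7 × max(0, T̄ − 12.7)): 0.0, 46.2, 92.4, 79.1, 75.6, 0.0, 22.4, 67.2, 81.9, 75.6, 51.1, 100.8, 118.3, 79.8, 54.6, 35.0, 51.8, 63.7.
Season total = 1095.5 DD.
Complete generations = ⌊1095.5 / 366⌋ = 2.

2 generations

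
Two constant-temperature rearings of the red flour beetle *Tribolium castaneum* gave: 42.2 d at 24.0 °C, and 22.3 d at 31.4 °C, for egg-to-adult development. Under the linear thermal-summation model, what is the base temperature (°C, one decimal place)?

Equal thermal constants: D₁(T₁ − T_b) = D₂(T₂ − T_b).
42.2·(24.0 − T_b) = 22.3·(31.4 − T_b)
T_b = (42.2·24.0 − 22.3·31.4) / (42.2 − 22.3) = 312.58 / 19.9 = 15.708 °C ≈ 15.7 °C.

15.7 °C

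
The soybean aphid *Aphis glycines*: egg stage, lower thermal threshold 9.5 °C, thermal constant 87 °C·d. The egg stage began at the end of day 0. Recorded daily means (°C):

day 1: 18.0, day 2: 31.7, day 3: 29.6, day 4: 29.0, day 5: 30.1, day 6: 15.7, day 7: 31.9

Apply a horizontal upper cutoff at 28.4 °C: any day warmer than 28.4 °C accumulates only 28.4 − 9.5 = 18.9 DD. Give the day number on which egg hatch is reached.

day 6

Daily DD above 9.5 °C (capped at 18.9): 8.5, 18.9, 18.9, 18.9, 18.9, 6.2, 18.9.
Cumulative: 8.5, 27.4, 46.3, 65.2, 84.1, 90.3, 109.2.
The total first reaches 87 DD on day 6.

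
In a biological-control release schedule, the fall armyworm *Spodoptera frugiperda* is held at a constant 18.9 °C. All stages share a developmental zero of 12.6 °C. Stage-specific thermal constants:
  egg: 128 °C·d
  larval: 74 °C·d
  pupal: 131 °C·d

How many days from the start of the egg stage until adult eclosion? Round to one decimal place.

Daily accumulation at 18.9 °C = 18.9 − 12.6 = 6.3 DD/day.
Total K = 128 + 74 + 131 = 333 DD.
Total duration = 333 / 6.3 = 52.857 ≈ 52.9 days.

52.9 days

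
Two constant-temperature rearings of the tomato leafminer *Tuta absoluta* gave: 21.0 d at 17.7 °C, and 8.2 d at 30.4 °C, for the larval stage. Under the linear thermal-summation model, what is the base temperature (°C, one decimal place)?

Equal thermal constants: D₁(T₁ − T_b) = D₂(T₂ − T_b).
21.0·(17.7 − T_b) = 8.2·(30.4 − T_b)
T_b = (21.0·17.7 − 8.2·30.4) / (21.0 − 8.2) = 122.42 / 12.8 = 9.564 °C ≈ 9.6 °C.

9.6 °C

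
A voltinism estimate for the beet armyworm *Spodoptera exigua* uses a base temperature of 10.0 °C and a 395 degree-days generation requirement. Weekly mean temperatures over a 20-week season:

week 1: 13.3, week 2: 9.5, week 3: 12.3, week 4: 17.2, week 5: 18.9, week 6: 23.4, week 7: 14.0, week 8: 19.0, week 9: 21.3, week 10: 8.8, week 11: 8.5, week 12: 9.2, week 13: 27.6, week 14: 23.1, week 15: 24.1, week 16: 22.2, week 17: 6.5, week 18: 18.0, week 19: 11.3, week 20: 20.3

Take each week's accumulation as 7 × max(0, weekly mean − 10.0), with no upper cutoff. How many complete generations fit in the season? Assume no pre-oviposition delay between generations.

Weekly DD (7 × max(0, T̄ − 10.0)): 23.1, 0.0, 16.1, 50.4, 62.3, 93.8, 28.0, 63.0, 79.1, 0.0, 0.0, 0.0, 123.2, 91.7, 98.7, 85.4, 0.0, 56.0, 9.1, 72.1.
Season total = 952.0 DD.
Complete generations = ⌊952.0 / 395⌋ = 2.

2 generations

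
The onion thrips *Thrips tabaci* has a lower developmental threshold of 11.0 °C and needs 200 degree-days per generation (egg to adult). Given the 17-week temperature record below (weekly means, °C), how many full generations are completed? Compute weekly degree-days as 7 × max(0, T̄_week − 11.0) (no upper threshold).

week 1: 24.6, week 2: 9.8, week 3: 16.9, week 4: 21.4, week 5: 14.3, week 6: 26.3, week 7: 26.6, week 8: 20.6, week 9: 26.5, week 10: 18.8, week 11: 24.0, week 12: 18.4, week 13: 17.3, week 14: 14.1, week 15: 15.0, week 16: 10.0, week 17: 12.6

Weekly DD (7 × max(0, T̄ − 11.0)): 95.2, 0.0, 41.3, 72.8, 23.1, 107.1, 109.2, 67.2, 108.5, 54.6, 91.0, 51.8, 44.1, 21.7, 28.0, 0.0, 11.2.
Season total = 926.8 DD.
Complete generations = ⌊926.8 / 200⌋ = 4.

4 generations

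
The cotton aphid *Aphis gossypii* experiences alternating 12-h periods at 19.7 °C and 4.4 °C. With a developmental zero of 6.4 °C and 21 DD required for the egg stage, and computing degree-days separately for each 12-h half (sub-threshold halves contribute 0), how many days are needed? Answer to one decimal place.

Day half: max(0, 19.7 − 6.4) × 0.5 = 13.3 × 0.5 = 6.65 DD.
Night half: max(0, 4.4 − 6.4) × 0.5 = 0.0 × 0.5 = 0.00 DD.
Per 24 h: 6.65 DD/day.
Duration = 21 / 6.65 = 3.158 ≈ 3.2 days.

3.2 days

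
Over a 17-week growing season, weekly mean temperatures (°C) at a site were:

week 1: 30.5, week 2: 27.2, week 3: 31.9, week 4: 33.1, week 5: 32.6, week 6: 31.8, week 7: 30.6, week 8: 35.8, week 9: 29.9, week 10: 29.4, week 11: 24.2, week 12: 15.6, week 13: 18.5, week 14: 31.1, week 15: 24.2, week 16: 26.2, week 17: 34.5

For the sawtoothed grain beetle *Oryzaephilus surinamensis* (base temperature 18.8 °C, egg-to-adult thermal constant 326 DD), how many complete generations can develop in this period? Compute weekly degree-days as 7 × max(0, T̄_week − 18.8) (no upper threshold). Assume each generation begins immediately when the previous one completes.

3 generations

Weekly DD (7 × max(0, T̄ − 18.8)): 81.9, 58.8, 91.7, 100.1, 96.6, 91.0, 82.6, 119.0, 77.7, 74.2, 37.8, 0.0, 0.0, 86.1, 37.8, 51.8, 109.9.
Season total = 1197.0 DD.
Complete generations = ⌊1197.0 / 326⌋ = 3.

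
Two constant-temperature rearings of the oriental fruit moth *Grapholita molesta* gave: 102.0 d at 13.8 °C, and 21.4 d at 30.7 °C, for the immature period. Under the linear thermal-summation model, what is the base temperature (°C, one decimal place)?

9.3 °C

Under the model K = D·(T − T_b), so D₁·(T₁ − T_b) = D₂·(T₂ − T_b).
102.0·(13.8 − T_b) = 21.4·(30.7 − T_b)
T_b = (102.0·13.8 − 21.4·30.7) / (102.0 − 21.4) = 750.62 / 80.6 = 9.313 °C ≈ 9.3 °C.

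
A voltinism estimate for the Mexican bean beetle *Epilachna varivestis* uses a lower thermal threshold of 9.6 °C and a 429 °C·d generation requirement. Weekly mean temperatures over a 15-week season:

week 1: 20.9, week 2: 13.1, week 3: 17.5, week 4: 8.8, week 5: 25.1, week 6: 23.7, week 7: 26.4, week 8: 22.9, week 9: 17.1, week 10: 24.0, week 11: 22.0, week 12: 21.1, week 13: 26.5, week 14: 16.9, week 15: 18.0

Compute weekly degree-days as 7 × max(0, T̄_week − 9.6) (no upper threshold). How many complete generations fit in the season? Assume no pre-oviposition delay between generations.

2 generations

Weekly DD (7 × max(0, T̄ − 9.6)): 79.1, 24.5, 55.3, 0.0, 108.5, 98.7, 117.6, 93.1, 52.5, 100.8, 86.8, 80.5, 118.3, 51.1, 58.8.
Season total = 1125.6 DD.
Complete generations = ⌊1125.6 / 429⌋ = 2.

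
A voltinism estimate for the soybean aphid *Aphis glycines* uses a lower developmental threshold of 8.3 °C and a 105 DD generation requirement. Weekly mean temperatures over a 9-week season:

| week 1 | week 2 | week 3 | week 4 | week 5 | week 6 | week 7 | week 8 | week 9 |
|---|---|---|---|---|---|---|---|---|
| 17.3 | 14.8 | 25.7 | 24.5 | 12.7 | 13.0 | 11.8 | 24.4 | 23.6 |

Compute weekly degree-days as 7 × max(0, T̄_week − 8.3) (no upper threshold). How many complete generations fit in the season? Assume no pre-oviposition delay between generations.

Weekly DD (7 × max(0, T̄ − 8.3)): 63.0, 45.5, 121.8, 113.4, 30.8, 32.9, 24.5, 112.7, 107.1.
Season total = 651.7 DD.
Complete generations = ⌊651.7 / 105⌋ = 6.

6 generations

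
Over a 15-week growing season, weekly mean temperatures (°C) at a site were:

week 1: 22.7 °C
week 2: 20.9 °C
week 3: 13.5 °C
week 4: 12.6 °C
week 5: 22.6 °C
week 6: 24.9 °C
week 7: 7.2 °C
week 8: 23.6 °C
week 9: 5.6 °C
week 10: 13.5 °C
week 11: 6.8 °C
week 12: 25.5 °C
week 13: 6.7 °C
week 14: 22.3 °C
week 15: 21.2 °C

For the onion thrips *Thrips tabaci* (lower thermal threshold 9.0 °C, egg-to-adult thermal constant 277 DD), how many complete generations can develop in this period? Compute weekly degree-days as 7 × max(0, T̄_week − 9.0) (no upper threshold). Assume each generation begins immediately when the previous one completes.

Weekly DD (7 × max(0, T̄ − 9.0)): 95.9, 83.3, 31.5, 25.2, 95.2, 111.3, 0.0, 102.2, 0.0, 31.5, 0.0, 115.5, 0.0, 93.1, 85.4.
Season total = 870.1 DD.
Complete generations = ⌊870.1 / 277⌋ = 3.

3 generations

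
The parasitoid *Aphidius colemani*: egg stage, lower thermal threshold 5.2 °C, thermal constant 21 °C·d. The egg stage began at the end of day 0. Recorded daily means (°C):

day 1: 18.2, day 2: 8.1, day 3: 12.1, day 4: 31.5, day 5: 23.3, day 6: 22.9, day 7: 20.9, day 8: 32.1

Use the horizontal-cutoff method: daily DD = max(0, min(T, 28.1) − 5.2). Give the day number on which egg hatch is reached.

Daily DD above 5.2 °C (capped at 22.9): 13.0, 2.9, 6.9, 22.9, 18.1, 17.7, 15.7, 22.9.
Cumulative: 13.0, 15.9, 22.8, 45.7, 63.8, 81.5, 97.2, 120.1.
The total first reaches 21 DD on day 3.

day 3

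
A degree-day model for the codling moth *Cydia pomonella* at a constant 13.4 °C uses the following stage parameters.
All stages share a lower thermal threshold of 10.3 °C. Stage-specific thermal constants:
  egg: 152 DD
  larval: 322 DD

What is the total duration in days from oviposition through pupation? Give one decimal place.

Daily accumulation at 13.4 °C = 13.4 − 10.3 = 3.1 DD/day.
Total K = 152 + 322 = 474 DD.
Total duration = 474 / 3.1 = 152.903 ≈ 152.9 days.

152.9 days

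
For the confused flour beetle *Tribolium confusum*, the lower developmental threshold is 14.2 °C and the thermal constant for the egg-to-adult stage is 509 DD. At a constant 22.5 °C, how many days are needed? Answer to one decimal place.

61.3 days

Daily accumulation = 22.5 − 14.2 = 8.3 DD/day.
Duration = 509 / 8.3 = 61.325 ≈ 61.3 days.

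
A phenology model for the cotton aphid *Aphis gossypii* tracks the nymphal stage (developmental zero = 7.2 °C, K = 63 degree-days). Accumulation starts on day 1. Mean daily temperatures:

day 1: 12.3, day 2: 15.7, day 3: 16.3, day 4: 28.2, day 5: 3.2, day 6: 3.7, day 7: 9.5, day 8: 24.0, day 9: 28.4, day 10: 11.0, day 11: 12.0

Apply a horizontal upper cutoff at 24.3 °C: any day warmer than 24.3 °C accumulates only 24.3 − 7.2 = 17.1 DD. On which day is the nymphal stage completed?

day 9

Daily DD above 7.2 °C (capped at 17.1): 5.1, 8.5, 9.1, 17.1, 0.0, 0.0, 2.3, 16.8, 17.1, 3.8, 4.8.
Cumulative: 5.1, 13.6, 22.7, 39.8, 39.8, 39.8, 42.1, 58.9, 76.0, 79.8, 84.6.
The total first reaches 63 DD on day 9.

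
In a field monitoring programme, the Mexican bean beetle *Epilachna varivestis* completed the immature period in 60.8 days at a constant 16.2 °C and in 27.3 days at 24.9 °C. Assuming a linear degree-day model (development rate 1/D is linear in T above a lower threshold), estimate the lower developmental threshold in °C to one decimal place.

9.1 °C

Linear rate model ⇒ the product D·(T − T_b) is constant across temperatures.
60.8·(16.2 − T_b) = 27.3·(24.9 − T_b)
T_b = (60.8·16.2 − 27.3·24.9) / (60.8 − 27.3) = 305.19 / 33.5 = 9.110 °C ≈ 9.1 °C.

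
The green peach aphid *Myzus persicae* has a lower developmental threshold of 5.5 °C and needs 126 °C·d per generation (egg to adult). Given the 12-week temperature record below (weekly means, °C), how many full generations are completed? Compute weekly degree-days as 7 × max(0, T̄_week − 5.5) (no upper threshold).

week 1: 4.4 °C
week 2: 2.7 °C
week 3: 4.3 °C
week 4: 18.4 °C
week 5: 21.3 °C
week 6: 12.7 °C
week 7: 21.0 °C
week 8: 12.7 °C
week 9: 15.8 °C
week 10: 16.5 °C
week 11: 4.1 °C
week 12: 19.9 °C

Weekly DD (7 × max(0, T̄ − 5.5)): 0.0, 0.0, 0.0, 90.3, 110.6, 50.4, 108.5, 50.4, 72.1, 77.0, 0.0, 100.8.
Season total = 660.1 DD.
Complete generations = ⌊660.1 / 126⌋ = 5.

5 generations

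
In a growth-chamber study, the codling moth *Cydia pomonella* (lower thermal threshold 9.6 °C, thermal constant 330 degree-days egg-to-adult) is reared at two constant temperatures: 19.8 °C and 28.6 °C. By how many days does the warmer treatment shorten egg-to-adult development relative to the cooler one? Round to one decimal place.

At 19.8 °C: 330 / (19.8 − 9.6) = 330 / 10.2 = 32.353 d.
At 28.6 °C: 330 / (28.6 − 9.6) = 330 / 19.0 = 17.368 d.
Difference = |32.353 − 17.368| = 14.985 ≈ 15.0 days.

15.0 days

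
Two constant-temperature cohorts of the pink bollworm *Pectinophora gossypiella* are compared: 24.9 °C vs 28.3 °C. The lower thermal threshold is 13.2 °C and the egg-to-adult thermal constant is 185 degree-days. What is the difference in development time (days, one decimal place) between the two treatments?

At 24.9 °C: 185 / (24.9 − 13.2) = 185 / 11.7 = 15.812 d.
At 28.3 °C: 185 / (28.3 − 13.2) = 185 / 15.1 = 12.252 d.
Difference = |15.812 − 12.252| = 3.560 ≈ 3.6 days.

3.6 days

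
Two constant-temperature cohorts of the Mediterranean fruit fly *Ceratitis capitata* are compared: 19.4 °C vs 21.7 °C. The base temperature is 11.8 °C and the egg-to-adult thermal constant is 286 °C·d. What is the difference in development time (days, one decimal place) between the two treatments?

8.7 days

At 19.4 °C: 286 / (19.4 − 11.8) = 286 / 7.6 = 37.632 d.
At 21.7 °C: 286 / (21.7 − 11.8) = 286 / 9.9 = 28.889 d.
Difference = |37.632 − 28.889| = 8.743 ≈ 8.7 days.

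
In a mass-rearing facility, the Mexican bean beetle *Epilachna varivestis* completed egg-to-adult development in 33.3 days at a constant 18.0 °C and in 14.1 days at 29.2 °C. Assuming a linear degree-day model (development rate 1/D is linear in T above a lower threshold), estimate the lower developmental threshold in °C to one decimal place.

9.8 °C

Equal thermal constants: D₁(T₁ − T_b) = D₂(T₂ − T_b).
33.3·(18.0 − T_b) = 14.1·(29.2 − T_b)
T_b = (33.3·18.0 − 14.1·29.2) / (33.3 − 14.1) = 187.68 / 19.2 = 9.775 °C ≈ 9.8 °C.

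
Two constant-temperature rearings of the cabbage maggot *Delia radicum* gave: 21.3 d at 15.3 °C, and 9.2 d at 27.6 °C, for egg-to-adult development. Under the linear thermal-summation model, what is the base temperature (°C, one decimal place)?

5.9 °C

Under the model K = D·(T − T_b), so D₁·(T₁ − T_b) = D₂·(T₂ − T_b).
21.3·(15.3 − T_b) = 9.2·(27.6 − T_b)
T_b = (21.3·15.3 − 9.2·27.6) / (21.3 − 9.2) = 71.97 / 12.1 = 5.948 °C ≈ 5.9 °C.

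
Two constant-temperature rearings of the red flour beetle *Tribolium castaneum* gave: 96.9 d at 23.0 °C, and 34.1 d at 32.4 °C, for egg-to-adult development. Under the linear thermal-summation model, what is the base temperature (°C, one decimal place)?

Equal thermal constants: D₁(T₁ − T_b) = D₂(T₂ − T_b).
96.9·(23.0 − T_b) = 34.1·(32.4 − T_b)
T_b = (96.9·23.0 − 34.1·32.4) / (96.9 − 34.1) = 1123.86 / 62.8 = 17.896 °C ≈ 17.9 °C.

17.9 °C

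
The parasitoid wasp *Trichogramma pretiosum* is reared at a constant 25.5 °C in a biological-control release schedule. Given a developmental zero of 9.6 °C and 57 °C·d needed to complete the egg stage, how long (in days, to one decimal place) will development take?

3.6 days

Daily accumulation = 25.5 − 9.6 = 15.9 DD/day.
Duration = 57 / 15.9 = 3.585 ≈ 3.6 days.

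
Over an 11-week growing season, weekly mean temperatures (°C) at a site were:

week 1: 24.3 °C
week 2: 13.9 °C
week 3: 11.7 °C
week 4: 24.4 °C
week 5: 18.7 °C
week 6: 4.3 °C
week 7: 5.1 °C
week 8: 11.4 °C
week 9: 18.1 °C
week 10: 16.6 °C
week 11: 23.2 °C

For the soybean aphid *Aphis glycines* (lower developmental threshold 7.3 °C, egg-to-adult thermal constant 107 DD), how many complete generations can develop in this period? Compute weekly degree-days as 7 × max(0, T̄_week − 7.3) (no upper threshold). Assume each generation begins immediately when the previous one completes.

Weekly DD (7 × max(0, T̄ − 7.3)): 119.0, 46.2, 30.8, 119.7, 79.8, 0.0, 0.0, 28.7, 75.6, 65.1, 111.3.
Season total = 676.2 DD.
Complete generations = ⌊676.2 / 107⌋ = 6.

6 generations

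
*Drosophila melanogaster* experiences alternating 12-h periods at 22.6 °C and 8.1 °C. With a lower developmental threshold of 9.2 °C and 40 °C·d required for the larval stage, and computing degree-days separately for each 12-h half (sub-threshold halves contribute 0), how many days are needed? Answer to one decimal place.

Day half: max(0, 22.6 − 9.2) × 0.5 = 13.4 × 0.5 = 6.70 DD.
Night half: max(0, 8.1 − 9.2) × 0.5 = 0.0 × 0.5 = 0.00 DD.
Per 24 h: 6.70 DD/day.
Duration = 40 / 6.70 = 5.970 ≈ 6.0 days.

6.0 days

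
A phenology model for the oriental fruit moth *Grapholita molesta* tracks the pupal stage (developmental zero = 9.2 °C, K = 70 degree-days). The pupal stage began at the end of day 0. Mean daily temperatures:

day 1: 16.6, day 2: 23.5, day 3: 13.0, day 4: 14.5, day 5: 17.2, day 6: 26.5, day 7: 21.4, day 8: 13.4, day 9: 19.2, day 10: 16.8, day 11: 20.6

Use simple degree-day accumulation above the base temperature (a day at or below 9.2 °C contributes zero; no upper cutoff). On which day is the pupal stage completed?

day 8

Daily DD above 9.2 °C: 7.4, 14.3, 3.8, 5.3, 8.0, 17.3, 12.2, 4.2, 10.0, 7.6, 11.4.
Cumulative: 7.4, 21.7, 25.5, 30.8, 38.8, 56.1, 68.3, 72.5, 82.5, 90.1, 101.5.
The total first reaches 70 DD on day 8.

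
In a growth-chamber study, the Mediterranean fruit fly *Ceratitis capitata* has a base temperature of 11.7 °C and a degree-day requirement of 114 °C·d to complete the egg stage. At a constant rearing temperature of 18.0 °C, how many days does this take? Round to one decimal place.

18.1 days

Daily accumulation = 18.0 − 11.7 = 6.3 DD/day.
Duration = 114 / 6.3 = 18.095 ≈ 18.1 days.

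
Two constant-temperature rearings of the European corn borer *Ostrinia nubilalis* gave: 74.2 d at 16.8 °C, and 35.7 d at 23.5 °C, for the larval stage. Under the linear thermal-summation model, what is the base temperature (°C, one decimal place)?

10.6 °C

Equal thermal constants: D₁(T₁ − T_b) = D₂(T₂ − T_b).
74.2·(16.8 − T_b) = 35.7·(23.5 − T_b)
T_b = (74.2·16.8 − 35.7·23.5) / (74.2 − 35.7) = 407.61 / 38.5 = 10.587 °C ≈ 10.6 °C.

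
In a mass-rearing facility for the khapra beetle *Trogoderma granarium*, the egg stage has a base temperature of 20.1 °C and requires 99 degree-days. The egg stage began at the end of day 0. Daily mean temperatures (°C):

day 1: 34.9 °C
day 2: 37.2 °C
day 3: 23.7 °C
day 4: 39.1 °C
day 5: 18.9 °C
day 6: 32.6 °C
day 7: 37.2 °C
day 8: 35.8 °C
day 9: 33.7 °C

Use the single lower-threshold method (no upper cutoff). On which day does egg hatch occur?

day 8

Daily DD above 20.1 °C: 14.8, 17.1, 3.6, 19.0, 0.0, 12.5, 17.1, 15.7, 13.6.
Cumulative: 14.8, 31.9, 35.5, 54.5, 54.5, 67.0, 84.1, 99.8, 113.4.
The total first reaches 99 DD on day 8.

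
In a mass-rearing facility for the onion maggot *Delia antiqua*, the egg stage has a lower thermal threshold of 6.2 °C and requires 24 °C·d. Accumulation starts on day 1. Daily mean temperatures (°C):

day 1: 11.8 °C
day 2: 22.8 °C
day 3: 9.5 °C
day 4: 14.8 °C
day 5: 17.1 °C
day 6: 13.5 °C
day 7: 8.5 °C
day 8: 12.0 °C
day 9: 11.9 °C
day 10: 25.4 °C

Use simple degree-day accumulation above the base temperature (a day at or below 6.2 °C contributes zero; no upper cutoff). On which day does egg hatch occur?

day 3

Daily DD above 6.2 °C: 5.6, 16.6, 3.3, 8.6, 10.9, 7.3, 2.3, 5.8, 5.7, 19.2.
Cumulative: 5.6, 22.2, 25.5, 34.1, 45.0, 52.3, 54.6, 60.4, 66.1, 85.3.
The total first reaches 24 DD on day 3.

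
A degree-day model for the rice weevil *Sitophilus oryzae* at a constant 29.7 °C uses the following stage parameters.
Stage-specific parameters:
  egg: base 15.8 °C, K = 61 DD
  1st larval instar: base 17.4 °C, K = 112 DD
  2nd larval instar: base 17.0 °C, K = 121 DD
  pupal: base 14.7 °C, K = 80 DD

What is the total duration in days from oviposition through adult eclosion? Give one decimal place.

28.4 days

egg: 61 / (29.7 − 15.8) = 61 / 13.9 = 4.388 d.
1st larval instar: 112 / (29.7 − 17.4) = 112 / 12.3 = 9.106 d.
2nd larval instar: 121 / (29.7 − 17.0) = 121 / 12.7 = 9.528 d.
pupal: 80 / (29.7 − 14.7) = 80 / 15.0 = 5.333 d.
Sum = 28.355 ≈ 28.4 days.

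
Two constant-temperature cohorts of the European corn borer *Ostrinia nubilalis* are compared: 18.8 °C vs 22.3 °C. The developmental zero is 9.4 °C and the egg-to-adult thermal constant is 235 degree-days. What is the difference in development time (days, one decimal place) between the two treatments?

6.8 days

At 18.8 °C: 235 / (18.8 − 9.4) = 235 / 9.4 = 25.000 d.
At 22.3 °C: 235 / (22.3 − 9.4) = 235 / 12.9 = 18.217 d.
Difference = |25.000 − 18.217| = 6.783 ≈ 6.8 days.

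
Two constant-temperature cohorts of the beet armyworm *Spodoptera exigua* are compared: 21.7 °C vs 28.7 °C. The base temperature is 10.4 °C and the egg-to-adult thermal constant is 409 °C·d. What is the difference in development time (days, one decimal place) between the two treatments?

13.8 days

At 21.7 °C: 409 / (21.7 − 10.4) = 409 / 11.3 = 36.195 d.
At 28.7 °C: 409 / (28.7 − 10.4) = 409 / 18.3 = 22.350 d.
Difference = |36.195 − 22.350| = 13.845 ≈ 13.8 days.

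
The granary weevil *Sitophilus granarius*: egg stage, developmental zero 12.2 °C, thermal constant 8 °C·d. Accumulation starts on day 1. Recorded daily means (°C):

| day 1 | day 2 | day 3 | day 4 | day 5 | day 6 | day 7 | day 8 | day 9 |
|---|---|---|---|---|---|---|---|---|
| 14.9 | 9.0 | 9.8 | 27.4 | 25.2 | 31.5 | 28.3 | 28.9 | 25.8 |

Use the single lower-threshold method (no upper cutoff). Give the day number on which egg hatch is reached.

Daily DD above 12.2 °C: 2.7, 0.0, 0.0, 15.2, 13.0, 19.3, 16.1, 16.7, 13.6.
Cumulative: 2.7, 2.7, 2.7, 17.9, 30.9, 50.2, 66.3, 83.0, 96.6.
The total first reaches 8 DD on day 4.

day 4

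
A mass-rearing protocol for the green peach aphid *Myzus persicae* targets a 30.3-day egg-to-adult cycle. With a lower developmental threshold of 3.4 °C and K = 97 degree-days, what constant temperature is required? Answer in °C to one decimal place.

6.6 °C

Required daily accumulation = 97 / 30.3 = 3.201 DD/day.
T = T_base + 3.201 = 3.4 + 3.201 = 6.601 ≈ 6.6 °C.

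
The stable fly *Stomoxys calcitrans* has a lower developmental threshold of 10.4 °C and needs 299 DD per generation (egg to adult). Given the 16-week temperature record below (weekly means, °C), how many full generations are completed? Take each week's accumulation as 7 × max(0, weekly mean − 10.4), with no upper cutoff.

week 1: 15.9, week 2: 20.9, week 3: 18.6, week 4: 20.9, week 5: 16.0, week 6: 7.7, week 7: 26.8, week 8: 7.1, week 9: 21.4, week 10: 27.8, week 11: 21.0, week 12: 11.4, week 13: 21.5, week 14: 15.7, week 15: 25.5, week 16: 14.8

3 generations

Weekly DD (7 × max(0, T̄ − 10.4)): 38.5, 73.5, 57.4, 73.5, 39.2, 0.0, 114.8, 0.0, 77.0, 121.8, 74.2, 7.0, 77.7, 37.1, 105.7, 30.8.
Season total = 928.2 DD.
Complete generations = ⌊928.2 / 299⌋ = 3.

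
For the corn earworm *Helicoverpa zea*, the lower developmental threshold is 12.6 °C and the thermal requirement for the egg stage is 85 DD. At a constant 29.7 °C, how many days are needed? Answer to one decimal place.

5.0 days

Daily accumulation = 29.7 − 12.6 = 17.1 DD/day.
Duration = 85 / 17.1 = 4.971 ≈ 5.0 days.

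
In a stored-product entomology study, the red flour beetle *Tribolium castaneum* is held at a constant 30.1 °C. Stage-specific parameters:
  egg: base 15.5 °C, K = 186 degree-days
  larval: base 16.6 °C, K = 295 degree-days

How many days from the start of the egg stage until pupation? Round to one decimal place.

34.6 days

egg: 186 / (30.1 − 15.5) = 186 / 14.6 = 12.740 d.
larval: 295 / (30.1 − 16.6) = 295 / 13.5 = 21.852 d.
Sum = 34.592 ≈ 34.6 days.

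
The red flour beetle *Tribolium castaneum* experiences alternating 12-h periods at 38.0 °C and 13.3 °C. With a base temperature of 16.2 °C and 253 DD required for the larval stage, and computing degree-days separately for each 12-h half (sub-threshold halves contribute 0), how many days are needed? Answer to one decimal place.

Day half: max(0, 38.0 − 16.2) × 0.5 = 21.8 × 0.5 = 10.90 DD.
Night half: max(0, 13.3 − 16.2) × 0.5 = 0.0 × 0.5 = 0.00 DD.
Per 24 h: 10.90 DD/day.
Duration = 253 / 10.90 = 23.211 ≈ 23.2 days.

23.2 days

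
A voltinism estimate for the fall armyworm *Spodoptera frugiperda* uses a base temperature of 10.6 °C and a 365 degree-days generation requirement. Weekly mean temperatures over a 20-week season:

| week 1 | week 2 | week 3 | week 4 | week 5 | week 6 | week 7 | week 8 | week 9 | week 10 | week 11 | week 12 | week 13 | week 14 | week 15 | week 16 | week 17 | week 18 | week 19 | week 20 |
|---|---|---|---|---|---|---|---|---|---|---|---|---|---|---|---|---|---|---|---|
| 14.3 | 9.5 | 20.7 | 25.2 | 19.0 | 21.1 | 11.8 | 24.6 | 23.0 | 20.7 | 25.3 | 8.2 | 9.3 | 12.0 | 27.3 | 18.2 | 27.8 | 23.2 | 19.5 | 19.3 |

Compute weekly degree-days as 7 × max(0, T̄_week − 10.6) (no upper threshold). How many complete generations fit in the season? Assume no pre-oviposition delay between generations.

Weekly DD (7 × max(0, T̄ − 10.6)): 25.9, 0.0, 70.7, 102.2, 58.8, 73.5, 8.4, 98.0, 86.8, 70.7, 102.9, 0.0, 0.0, 9.8, 116.9, 53.2, 120.4, 88.2, 62.3, 60.9.
Season total = 1209.6 DD.
Complete generations = ⌊1209.6 / 365⌋ = 3.

3 generations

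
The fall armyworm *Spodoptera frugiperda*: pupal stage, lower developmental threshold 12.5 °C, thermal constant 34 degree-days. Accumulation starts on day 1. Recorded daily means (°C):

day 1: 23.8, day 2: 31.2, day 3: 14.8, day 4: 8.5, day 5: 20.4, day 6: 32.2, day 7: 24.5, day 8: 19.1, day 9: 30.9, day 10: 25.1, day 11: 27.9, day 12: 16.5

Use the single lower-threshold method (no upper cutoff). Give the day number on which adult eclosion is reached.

day 5

Daily DD above 12.5 °C: 11.3, 18.7, 2.3, 0.0, 7.9, 19.7, 12.0, 6.6, 18.4, 12.6, 15.4, 4.0.
Cumulative: 11.3, 30.0, 32.3, 32.3, 40.2, 59.9, 71.9, 78.5, 96.9, 109.5, 124.9, 128.9.
The total first reaches 34 DD on day 5.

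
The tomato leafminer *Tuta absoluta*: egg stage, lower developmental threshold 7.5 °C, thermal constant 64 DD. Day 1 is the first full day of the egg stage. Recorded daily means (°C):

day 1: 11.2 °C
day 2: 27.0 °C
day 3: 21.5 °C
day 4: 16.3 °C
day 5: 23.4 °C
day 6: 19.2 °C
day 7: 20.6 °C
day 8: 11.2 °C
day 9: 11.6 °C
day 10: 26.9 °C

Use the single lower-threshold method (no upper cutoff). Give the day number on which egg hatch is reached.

day 6

Daily DD above 7.5 °C: 3.7, 19.5, 14.0, 8.8, 15.9, 11.7, 13.1, 3.7, 4.1, 19.4.
Cumulative: 3.7, 23.2, 37.2, 46.0, 61.9, 73.6, 86.7, 90.4, 94.5, 113.9.
The total first reaches 64 DD on day 6.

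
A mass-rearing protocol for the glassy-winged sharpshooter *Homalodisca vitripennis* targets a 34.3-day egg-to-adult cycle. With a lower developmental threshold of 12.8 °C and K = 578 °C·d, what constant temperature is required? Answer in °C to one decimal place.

Required daily accumulation = 578 / 34.3 = 16.851 DD/day.
T = T_base + 16.851 = 12.8 + 16.851 = 29.651 ≈ 29.7 °C.

29.7 °C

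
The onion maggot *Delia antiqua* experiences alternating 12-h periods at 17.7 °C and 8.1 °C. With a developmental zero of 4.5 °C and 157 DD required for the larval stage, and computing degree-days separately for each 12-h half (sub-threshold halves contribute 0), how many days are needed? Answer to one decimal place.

18.7 days

Day half: max(0, 17.7 − 4.5) × 0.5 = 13.2 × 0.5 = 6.60 DD.
Night half: max(0, 8.1 − 4.5) × 0.5 = 3.6 × 0.5 = 1.80 DD.
Per 24 h: 8.40 DD/day.
Duration = 157 / 8.40 = 18.690 ≈ 18.7 days.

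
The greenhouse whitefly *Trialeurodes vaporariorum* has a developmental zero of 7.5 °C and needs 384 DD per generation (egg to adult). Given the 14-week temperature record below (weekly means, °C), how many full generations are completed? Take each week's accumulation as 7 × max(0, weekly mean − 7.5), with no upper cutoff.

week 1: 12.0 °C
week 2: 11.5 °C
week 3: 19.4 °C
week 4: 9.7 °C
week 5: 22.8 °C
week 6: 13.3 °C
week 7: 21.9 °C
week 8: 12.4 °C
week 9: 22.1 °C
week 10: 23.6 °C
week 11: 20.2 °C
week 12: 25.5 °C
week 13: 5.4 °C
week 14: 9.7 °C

2 generations

Weekly DD (7 × max(0, T̄ − 7.5)): 31.5, 28.0, 83.3, 15.4, 107.1, 40.6, 100.8, 34.3, 102.2, 112.7, 88.9, 126.0, 0.0, 15.4.
Season total = 886.2 DD.
Complete generations = ⌊886.2 / 384⌋ = 2.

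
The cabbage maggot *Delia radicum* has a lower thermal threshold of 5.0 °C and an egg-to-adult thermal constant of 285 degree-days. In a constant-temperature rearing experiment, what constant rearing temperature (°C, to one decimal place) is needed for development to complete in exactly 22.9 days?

Required daily accumulation = 285 / 22.9 = 12.445 DD/day.
T = T_base + 12.445 = 5.0 + 12.445 = 17.445 ≈ 17.4 °C.

17.4 °C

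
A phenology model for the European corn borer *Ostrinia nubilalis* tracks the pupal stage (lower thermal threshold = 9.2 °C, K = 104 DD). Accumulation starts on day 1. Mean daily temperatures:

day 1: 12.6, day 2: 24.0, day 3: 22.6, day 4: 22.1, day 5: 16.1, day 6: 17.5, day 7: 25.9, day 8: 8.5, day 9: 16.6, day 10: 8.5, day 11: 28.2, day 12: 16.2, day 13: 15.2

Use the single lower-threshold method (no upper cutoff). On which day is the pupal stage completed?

Daily DD above 9.2 °C: 3.4, 14.8, 13.4, 12.9, 6.9, 8.3, 16.7, 0.0, 7.4, 0.0, 19.0, 7.0, 6.0.
Cumulative: 3.4, 18.2, 31.6, 44.5, 51.4, 59.7, 76.4, 76.4, 83.8, 83.8, 102.8, 109.8, 115.8.
The total first reaches 104 DD on day 12.

day 12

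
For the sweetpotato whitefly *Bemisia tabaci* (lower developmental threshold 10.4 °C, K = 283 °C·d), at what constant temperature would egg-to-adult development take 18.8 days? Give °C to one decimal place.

Required daily accumulation = 283 / 18.8 = 15.053 DD/day.
T = T_base + 15.053 = 10.4 + 15.053 = 25.453 ≈ 25.5 °C.

25.5 °C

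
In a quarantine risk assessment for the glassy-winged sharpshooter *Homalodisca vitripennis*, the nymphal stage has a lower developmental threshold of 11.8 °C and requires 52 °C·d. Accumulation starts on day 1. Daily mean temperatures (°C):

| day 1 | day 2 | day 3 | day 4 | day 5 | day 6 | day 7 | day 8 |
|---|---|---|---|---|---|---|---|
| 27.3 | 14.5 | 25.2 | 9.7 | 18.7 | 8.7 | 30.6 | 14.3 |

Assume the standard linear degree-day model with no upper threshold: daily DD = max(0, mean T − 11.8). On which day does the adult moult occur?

Daily DD above 11.8 °C: 15.5, 2.7, 13.4, 0.0, 6.9, 0.0, 18.8, 2.5.
Cumulative: 15.5, 18.2, 31.6, 31.6, 38.5, 38.5, 57.3, 59.8.
The total first reaches 52 DD on day 7.

day 7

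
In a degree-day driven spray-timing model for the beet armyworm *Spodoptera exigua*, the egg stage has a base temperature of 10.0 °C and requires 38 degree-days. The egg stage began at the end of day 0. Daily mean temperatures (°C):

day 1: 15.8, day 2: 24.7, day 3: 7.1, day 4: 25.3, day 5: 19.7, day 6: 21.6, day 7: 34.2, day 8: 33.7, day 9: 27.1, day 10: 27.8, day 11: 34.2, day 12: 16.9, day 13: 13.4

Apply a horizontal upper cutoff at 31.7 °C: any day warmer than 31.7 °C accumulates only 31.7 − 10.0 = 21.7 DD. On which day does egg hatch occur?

Daily DD above 10.0 °C (capped at 21.7): 5.8, 14.7, 0.0, 15.3, 9.7, 11.6, 21.7, 21.7, 17.1, 17.8, 21.7, 6.9, 3.4.
Cumulative: 5.8, 20.5, 20.5, 35.8, 45.5, 57.1, 78.8, 100.5, 117.6, 135.4, 157.1, 164.0, 167.4.
The total first reaches 38 DD on day 5.

day 5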